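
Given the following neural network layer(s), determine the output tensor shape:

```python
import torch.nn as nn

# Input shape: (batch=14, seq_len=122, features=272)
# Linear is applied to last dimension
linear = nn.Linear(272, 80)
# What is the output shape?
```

Input: (14, 122, 272) -> Output: (14, 122, 80)

Answer: (14, 122, 80)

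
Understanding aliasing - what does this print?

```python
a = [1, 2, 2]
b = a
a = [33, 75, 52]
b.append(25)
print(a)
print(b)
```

Key concept: rebinding vs mutation: a is rebound to a new list, b still points at the original.
Step by step:
`a = [1, 2, 2]` → a = [1, 2, 2]
`b = a` → b = [1, 2, 2] (same object as a)
`a = [33, 75, 52]` → a = [33, 75, 52]
`b.append(25)` → b = [1, 2, 2, 25]
`print(a)` → prints [33, 75, 52]
`print(b)` → prints [1, 2, 2, 25]

Answer:
[33, 75, 52]
[1, 2, 2, 25]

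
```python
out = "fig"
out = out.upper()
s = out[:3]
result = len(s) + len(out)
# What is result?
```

Trace:
`out = "fig"` → out = 'fig'
`out = out.upper()` → out = 'FIG'
`s = out[:3]` → s = 'FIG'
`result = len(s) + len(out)` → result = 6
So result = 6

Answer: 6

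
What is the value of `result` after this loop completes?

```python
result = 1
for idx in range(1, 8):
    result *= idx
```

7! = 5040
`result` takes the values: 1 → 2 → 6 → 24 → 120 → 720 → 5040

Answer: 5040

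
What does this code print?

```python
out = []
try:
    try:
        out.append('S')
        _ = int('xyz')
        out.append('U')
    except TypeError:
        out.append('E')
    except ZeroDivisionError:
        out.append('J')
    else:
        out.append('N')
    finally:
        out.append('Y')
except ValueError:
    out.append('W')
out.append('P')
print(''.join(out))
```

Execution trace: 'S' (try body) → 'Y' (finally) → 'W' (outer except ValueError) → 'P' (after the try/except). Output: SYWP

Answer: SYWP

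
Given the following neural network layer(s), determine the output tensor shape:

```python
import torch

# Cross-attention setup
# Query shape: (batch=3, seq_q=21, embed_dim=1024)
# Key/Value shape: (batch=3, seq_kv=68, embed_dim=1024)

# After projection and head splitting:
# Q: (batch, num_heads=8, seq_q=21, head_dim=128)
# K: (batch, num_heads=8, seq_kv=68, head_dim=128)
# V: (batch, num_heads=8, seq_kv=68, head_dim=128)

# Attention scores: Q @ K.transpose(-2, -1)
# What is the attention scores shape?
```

Input: (3, 21, 1024) -> Output: (3, 8, 21, 68)

Answer: (3, 8, 21, 68)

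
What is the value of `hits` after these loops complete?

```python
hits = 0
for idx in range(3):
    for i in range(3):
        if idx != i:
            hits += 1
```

3² - 3 (exclude diagonal)
`hits` takes the values: 0 → 1 → 2 → 3 → 4 → 5 → 6

Answer: 6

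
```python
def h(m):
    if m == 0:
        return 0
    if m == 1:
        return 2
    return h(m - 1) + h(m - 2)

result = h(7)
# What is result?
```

Build up from base cases: h(0)=0, h(1)=2, h(2)=2, h(3)=4, h(4)=6, h(5)=10, h(6)=16, ..., h(7)=26

Answer: 26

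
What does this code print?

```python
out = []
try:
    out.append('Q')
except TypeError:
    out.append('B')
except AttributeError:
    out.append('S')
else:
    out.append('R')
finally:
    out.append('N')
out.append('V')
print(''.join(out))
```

Execution trace: 'Q' (try body, no exception) → 'R' (else) → 'N' (finally) → 'V' (after the try/except). Output: QRNV

Answer: QRNV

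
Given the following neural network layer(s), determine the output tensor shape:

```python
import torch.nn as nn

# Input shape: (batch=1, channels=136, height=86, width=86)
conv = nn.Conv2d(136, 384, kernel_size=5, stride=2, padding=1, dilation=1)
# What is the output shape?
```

Input: (1, 136, 86, 86) -> Output: (1, 384, 42, 42)

Answer: (1, 384, 42, 42)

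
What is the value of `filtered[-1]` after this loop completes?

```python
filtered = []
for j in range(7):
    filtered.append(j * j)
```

Last element of squares 0 to 6
`filtered` takes the values: [] → [0] → [0, 1] → [0, 1, 4] → [0, 1, 4, 9] → [0, 1, 4, 9, 16] → [0, 1, 4, 9, 16, 25] → [0, 1, 4, 9, 16, 25, 36]
So `filtered[-1]` = 36

Answer: 36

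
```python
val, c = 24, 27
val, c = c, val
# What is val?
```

Trace:
`val, c = 24, 27` → val = 24; c = 27
`val, c = c, val` → val = 27; c = 24
So val = 27

Answer: 27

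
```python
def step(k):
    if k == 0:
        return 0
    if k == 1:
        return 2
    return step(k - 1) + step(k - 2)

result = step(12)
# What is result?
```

Build up from base cases: step(0)=0, step(1)=2, step(2)=2, step(3)=4, step(4)=6, step(5)=10, step(6)=16, ..., step(12)=288

Answer: 288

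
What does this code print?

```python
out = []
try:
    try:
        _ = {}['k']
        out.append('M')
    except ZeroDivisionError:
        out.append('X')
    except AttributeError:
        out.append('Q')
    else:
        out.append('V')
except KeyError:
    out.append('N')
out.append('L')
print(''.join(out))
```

Execution trace: 'N' (outer except KeyError) → 'L' (after the try/except). Output: NL

Answer: NL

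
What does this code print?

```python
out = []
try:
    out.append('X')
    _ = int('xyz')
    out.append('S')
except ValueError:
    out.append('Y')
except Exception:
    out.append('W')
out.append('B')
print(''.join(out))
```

Execution trace: 'X' (try body) → 'Y' (except ValueError) → 'B' (after the try/except). Output: XYB

Answer: XYB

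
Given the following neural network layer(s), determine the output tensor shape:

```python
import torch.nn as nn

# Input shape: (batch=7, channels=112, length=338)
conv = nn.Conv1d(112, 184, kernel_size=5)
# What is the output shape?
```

Input: (7, 112, 338) -> Output: (7, 184, 334)

Answer: (7, 184, 334)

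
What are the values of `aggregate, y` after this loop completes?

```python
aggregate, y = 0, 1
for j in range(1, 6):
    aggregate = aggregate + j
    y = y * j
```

Sum and factorial of 1 to 5
`aggregate, y` takes the values: (0, 1) → (1, 1) → (3, 1) → (3, 2) → (6, 2) → (6, 6) → (10, 6) → (10, 24) → (15, 24) → (15, 120)

Answer: 15, 120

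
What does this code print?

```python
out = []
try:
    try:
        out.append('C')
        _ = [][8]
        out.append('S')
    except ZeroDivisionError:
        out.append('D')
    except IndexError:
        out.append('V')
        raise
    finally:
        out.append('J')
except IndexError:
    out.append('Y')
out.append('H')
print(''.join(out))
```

Execution trace: 'C' (try body) → 'V' (except IndexError) → 'J' (finally) → 'Y' (outer except IndexError) → 'H' (after the try/except). Output: CVJYH

Answer: CVJYH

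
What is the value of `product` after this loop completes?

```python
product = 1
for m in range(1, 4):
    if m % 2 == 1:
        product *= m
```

Product of odd numbers 1 to 3
`product` takes the values: 1 → 3

Answer: 3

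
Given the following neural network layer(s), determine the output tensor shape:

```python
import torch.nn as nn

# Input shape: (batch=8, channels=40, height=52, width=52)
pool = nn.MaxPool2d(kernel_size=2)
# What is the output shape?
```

Input: (8, 40, 52, 52) -> Output: (8, 40, 26, 26)

Answer: (8, 40, 26, 26)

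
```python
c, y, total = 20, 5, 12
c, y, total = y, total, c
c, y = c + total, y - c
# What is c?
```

Trace:
`c, y, total = 20, 5, 12` → c = 20; y = 5; total = 12
`c, y, total = y, total, c` → c = 5; y = 12; total = 20
`c, y = c + total, y - c` → c = 25; y = 7
So c = 25

Answer: 25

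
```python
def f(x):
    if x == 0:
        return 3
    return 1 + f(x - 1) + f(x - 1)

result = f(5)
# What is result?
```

f(x) = 1 + 2·f(x-1), f(0)=3. Closed form: (3+1)·2^5 - 1 = 127.

Answer: 127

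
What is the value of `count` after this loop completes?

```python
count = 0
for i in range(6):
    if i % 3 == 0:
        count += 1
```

Count numbers divisible by 3 in range(6)
`count` takes the values: 0 → 1 → 2

Answer: 2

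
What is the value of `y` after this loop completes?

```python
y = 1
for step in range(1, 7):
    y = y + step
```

Start at 1, add 1 through 6
`y` takes the values: 1 → 2 → 4 → 7 → 11 → 16 → 22

Answer: 22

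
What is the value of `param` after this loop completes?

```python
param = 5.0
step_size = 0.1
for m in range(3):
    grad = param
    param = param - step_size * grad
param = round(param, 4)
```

Gradient descent: w = 5.0 * (1 - 0.1)^3
`param` takes the values: 5.0 → 4.5 → 4.05 → 3.645

Answer: 3.645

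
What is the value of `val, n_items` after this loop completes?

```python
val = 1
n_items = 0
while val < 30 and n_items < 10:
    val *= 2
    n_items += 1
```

Double until >= 30 or 10 iterations
`val, n_items` takes the values: (1, 0) → (2, 0) → (2, 1) → (4, 1) → (4, 2) → (8, 2) → (8, 3) → (16, 3) → (16, 4) → (32, 4) → (32, 5)

Answer: 32, 5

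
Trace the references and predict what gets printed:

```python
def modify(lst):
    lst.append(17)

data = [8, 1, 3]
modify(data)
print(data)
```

Key concept: function modifies passed list.
Step by step:
`data = [8, 1, 3]` → data = [8, 1, 3]
`modify(data)` → data = [8, 1, 3, 17]
`print(data)` → prints [8, 1, 3, 17]

Answer: [8, 1, 3, 17]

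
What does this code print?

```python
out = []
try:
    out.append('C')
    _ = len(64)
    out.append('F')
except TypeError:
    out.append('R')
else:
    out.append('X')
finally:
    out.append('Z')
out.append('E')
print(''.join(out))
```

Execution trace: 'C' (try body) → 'R' (except TypeError) → 'Z' (finally) → 'E' (after the try/except). Output: CRZE

Answer: CRZE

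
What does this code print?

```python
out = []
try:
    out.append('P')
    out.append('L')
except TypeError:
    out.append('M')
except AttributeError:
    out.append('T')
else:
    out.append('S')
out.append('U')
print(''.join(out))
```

Execution trace: 'P' (try body) → 'L' (try body, no exception) → 'S' (else) → 'U' (after the try/except). Output: PLSU

Answer: PLSU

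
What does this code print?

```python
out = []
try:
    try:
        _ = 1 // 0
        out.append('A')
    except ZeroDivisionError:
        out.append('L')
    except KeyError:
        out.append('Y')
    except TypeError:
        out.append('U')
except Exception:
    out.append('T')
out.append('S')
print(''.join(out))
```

Execution trace: 'L' (inner except ZeroDivisionError) → 'S' (after the try/except). Output: LS

Answer: LS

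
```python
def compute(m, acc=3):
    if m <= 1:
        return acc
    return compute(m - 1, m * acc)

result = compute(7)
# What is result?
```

Accumulator trace (n, acc): (7, 3) -> (6, 21) -> (5, 126) -> (4, 630) -> (3, 2520) -> (2, 7560) -> (1, 15120) -> return 15120

Answer: 15120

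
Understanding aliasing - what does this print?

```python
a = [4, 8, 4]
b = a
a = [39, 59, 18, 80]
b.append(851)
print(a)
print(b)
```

Key concept: rebinding vs mutation: a is rebound to a new list, b still points at the original.
Step by step:
`a = [4, 8, 4]` → a = [4, 8, 4]
`b = a` → b = [4, 8, 4] (same object as a)
`a = [39, 59, 18, 80]` → a = [39, 59, 18, 80]
`b.append(851)` → b = [4, 8, 4, 851]
`print(a)` → prints [39, 59, 18, 80]
`print(b)` → prints [4, 8, 4, 851]

Answer:
[39, 59, 18, 80]
[4, 8, 4, 851]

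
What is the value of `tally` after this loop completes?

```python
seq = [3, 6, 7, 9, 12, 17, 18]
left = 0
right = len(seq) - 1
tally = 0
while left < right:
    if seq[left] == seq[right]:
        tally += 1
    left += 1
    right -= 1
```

Count matching pairs from ends
`tally` takes the values: 0

Answer: 0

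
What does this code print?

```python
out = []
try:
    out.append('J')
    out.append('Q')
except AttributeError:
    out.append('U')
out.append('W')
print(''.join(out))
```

Execution trace: 'J' (try body) → 'Q' (try body, no exception) → 'W' (after the try/except). Output: JQW

Answer: JQW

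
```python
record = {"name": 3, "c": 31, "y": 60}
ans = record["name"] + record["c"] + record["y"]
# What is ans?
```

Trace:
`record = {"name": 3, "c": 31, "y": 60}` → record = {'name': 3, 'c': 31, 'y': 60}
`ans = record["name"] + record["c"] + record["y"]` → ans = 94
So ans = 94

Answer: 94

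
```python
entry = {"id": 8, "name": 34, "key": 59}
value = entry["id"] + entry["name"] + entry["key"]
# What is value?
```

Trace:
`entry = {"id": 8, "name": 34, "key": 59}` → entry = {'id': 8, 'name': 34, 'key': 59}
`value = entry["id"] + entry["name"] + entry["key"]` → value = 101
So value = 101

Answer: 101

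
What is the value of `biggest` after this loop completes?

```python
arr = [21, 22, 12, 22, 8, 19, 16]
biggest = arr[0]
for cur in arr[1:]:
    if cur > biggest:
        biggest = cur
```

Maximum of [21, 22, 12, 22, 8, 19, 16]
`biggest` takes the values: 21 → 22

Answer: 22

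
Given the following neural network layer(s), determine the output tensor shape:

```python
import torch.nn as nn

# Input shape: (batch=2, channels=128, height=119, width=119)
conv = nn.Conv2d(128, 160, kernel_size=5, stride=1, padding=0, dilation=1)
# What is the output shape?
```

Input: (2, 128, 119, 119) -> Output: (2, 160, 115, 115)

Answer: (2, 160, 115, 115)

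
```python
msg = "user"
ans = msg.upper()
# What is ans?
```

Trace:
`msg = "user"` → msg = 'user'
`ans = msg.upper()` → ans = 'USER'
So ans = 'USER'

Answer: 'USER'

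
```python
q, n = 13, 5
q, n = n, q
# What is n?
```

Trace:
`q, n = 13, 5` → q = 13; n = 5
`q, n = n, q` → q = 5; n = 13
So n = 13

Answer: 13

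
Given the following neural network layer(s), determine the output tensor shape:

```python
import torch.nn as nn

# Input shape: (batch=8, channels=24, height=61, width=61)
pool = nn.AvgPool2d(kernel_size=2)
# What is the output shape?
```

Input: (8, 24, 61, 61) -> Output: (8, 24, 30, 30)

Answer: (8, 24, 30, 30)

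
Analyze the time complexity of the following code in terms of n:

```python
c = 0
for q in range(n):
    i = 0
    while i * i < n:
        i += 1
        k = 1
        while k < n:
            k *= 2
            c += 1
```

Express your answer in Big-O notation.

Each loop level contributes: n × √n × log n. Multiplying the contributions gives O(n√n log n).

Answer: O(n√n log n)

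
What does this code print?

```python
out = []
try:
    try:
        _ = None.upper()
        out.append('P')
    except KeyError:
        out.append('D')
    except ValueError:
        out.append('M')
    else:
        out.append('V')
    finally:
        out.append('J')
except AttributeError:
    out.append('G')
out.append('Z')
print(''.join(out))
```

Execution trace: 'J' (finally) → 'G' (outer except AttributeError) → 'Z' (after the try/except). Output: JGZ

Answer: JGZ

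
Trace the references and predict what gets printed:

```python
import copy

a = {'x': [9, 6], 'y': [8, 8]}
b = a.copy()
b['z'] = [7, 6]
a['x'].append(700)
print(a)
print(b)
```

Key concept: shallow copy of dict with mutable values.
Step by step:
`a = {'x': [9, 6], 'y': [8, 8]}` → a = {'x': [9, 6], 'y': [8, 8]}
`b = a.copy()` → b = {'x': [9, 6], 'y': [8, 8]}
`b['z'] = [7, 6]` → b = {'x': [9, 6], 'y': [8, 8], 'z': [7, 6]}
`a['x'].append(700)` → a = {'x': [9, 6, 700], 'y': [8, 8]}; b = {'x': [9, 6, 700], 'y': [8, 8], 'z': [7, 6]}
`print(a)` → prints {'x': [9, 6, 700], 'y': [8, 8]}
`print(b)` → prints {'x': [9, 6, 700], 'y': [8, 8], 'z': [7, 6]}

Answer:
{'x': [9, 6, 700], 'y': [8, 8]}
{'x': [9, 6, 700], 'y': [8, 8], 'z': [7, 6]}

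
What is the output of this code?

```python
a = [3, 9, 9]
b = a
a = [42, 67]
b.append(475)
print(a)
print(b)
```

Key concept: rebinding vs mutation: a is rebound to a new list, b still points at the original.
Step by step:
`a = [3, 9, 9]` → a = [3, 9, 9]
`b = a` → b = [3, 9, 9] (same object as a)
`a = [42, 67]` → a = [42, 67]
`b.append(475)` → b = [3, 9, 9, 475]
`print(a)` → prints [42, 67]
`print(b)` → prints [3, 9, 9, 475]

Answer:
[42, 67]
[3, 9, 9, 475]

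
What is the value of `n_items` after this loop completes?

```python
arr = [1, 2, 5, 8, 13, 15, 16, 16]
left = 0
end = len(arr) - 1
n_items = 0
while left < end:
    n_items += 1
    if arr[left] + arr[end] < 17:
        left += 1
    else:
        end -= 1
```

Steps to find pair summing to 17
`n_items` takes the values: 0 → 1 → 2 → 3 → 4 → 5 → 6 → 7

Answer: 7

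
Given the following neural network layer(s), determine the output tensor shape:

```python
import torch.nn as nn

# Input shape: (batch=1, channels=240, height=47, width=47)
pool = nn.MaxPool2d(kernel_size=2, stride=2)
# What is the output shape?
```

Input: (1, 240, 47, 47) -> Output: (1, 240, 23, 23)

Answer: (1, 240, 23, 23)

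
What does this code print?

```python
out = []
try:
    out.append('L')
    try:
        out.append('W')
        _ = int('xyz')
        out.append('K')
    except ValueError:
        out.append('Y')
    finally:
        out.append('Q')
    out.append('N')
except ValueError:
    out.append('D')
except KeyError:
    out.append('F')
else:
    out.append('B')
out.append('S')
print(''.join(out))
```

Execution trace: 'L' (try body) → 'W' (inner try body) → 'Y' (inner except ValueError) → 'Q' (inner finally) → 'N' (try body, no exception) → 'B' (else) → 'S' (after the try/except). Output: LWYQNBS

Answer: LWYQNBS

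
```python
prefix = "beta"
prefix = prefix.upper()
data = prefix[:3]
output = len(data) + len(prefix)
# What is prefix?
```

Trace:
`prefix = "beta"` → prefix = 'beta'
`prefix = prefix.upper()` → prefix = 'BETA'
`data = prefix[:3]` → data = 'BET'
`output = len(data) + len(prefix)` → output = 7
So prefix = 'BETA'

Answer: 'BETA'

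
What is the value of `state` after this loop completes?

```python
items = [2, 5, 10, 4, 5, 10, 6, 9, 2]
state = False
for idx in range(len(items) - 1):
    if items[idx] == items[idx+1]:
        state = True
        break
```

Check consecutive duplicates in [2, 5, 10, 4, 5, 10, 6, 9, 2]
`state` takes the values: False

Answer: False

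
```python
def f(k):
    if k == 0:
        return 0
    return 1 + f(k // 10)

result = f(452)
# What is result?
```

Count of digits of 452: 3

Answer: 3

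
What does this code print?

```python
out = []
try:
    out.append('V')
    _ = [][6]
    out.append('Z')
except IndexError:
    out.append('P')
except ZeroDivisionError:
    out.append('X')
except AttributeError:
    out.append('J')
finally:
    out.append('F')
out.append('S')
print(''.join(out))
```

Execution trace: 'V' (try body) → 'P' (except IndexError) → 'F' (finally) → 'S' (after the try/except). Output: VPFS

Answer: VPFS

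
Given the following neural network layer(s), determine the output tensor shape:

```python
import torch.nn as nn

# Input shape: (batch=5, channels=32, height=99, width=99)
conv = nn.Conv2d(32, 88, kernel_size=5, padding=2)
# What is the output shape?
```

Input: (5, 32, 99, 99) -> Output: (5, 88, 99, 99)

Answer: (5, 88, 99, 99)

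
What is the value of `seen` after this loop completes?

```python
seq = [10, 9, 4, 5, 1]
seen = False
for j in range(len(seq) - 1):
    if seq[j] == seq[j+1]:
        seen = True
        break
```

Check consecutive duplicates in [10, 9, 4, 5, 1]
`seen` takes the values: False

Answer: False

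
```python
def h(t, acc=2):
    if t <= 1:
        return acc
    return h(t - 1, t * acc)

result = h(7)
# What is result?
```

Accumulator trace (n, acc): (7, 2) -> (6, 14) -> (5, 84) -> (4, 420) -> (3, 1680) -> (2, 5040) -> (1, 10080) -> return 10080

Answer: 10080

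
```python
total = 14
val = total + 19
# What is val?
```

Trace:
`total = 14` → total = 14
`val = total + 19` → val = 33
So val = 33

Answer: 33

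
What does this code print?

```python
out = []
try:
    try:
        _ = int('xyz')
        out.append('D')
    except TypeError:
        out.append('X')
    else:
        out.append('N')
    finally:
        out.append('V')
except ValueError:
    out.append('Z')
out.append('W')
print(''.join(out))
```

Execution trace: 'V' (finally) → 'Z' (outer except ValueError) → 'W' (after the try/except). Output: VZW

Answer: VZW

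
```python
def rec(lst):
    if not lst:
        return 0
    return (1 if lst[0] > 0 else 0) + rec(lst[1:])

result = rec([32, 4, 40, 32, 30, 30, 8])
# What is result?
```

Count of positive elements in [32, 4, 40, 32, 30, 30, 8] = 7

Answer: 7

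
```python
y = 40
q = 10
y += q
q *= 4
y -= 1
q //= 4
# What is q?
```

Trace:
`y = 40` → y = 40
`q = 10` → q = 10
`y += q` → y = 50
`q *= 4` → q = 40
`y -= 1` → y = 49
`q //= 4` → q = 10
So q = 10

Answer: 10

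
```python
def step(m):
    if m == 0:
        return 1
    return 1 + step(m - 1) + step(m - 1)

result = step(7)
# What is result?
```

step(m) = 1 + 2·step(m-1), step(0)=1. Closed form: (1+1)·2^7 - 1 = 255.

Answer: 255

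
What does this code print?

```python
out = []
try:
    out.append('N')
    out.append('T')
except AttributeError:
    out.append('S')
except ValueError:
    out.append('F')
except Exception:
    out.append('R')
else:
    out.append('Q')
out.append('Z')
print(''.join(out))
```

Execution trace: 'N' (try body) → 'T' (try body, no exception) → 'Q' (else) → 'Z' (after the try/except). Output: NTQZ

Answer: NTQZ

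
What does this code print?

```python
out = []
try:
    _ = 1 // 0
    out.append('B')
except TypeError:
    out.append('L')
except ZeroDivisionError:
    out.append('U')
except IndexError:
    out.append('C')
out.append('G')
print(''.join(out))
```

Execution trace: 'U' (except ZeroDivisionError) → 'G' (after the try/except). Output: UG

Answer: UG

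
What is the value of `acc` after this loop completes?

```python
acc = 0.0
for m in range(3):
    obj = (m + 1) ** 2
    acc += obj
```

Sum of squared losses 1² + 2² + ... + 3²
`acc` takes the values: 0.0 → 1.0 → 5.0 → 14.0

Answer: 14.0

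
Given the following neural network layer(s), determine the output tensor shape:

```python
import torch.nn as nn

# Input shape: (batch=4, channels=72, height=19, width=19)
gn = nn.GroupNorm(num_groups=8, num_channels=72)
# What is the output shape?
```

Input: (4, 72, 19, 19) -> Output: (4, 72, 19, 19)

Answer: (4, 72, 19, 19)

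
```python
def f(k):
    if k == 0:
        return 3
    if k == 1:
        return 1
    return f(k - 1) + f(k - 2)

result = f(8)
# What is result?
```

Build up from base cases: f(0)=3, f(1)=1, f(2)=4, f(3)=5, f(4)=9, f(5)=14, f(6)=23, ..., f(8)=60

Answer: 60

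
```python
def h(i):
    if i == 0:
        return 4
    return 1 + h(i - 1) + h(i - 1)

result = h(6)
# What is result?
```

h(i) = 1 + 2·h(i-1), h(0)=4. Closed form: (4+1)·2^6 - 1 = 319.

Answer: 319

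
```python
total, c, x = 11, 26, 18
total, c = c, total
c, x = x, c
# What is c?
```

Trace:
`total, c, x = 11, 26, 18` → total = 11; c = 26; x = 18
`total, c = c, total` → total = 26; c = 11
`c, x = x, c` → c = 18; x = 11
So c = 18

Answer: 18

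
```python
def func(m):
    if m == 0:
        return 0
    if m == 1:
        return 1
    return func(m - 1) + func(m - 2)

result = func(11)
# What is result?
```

Build up from base cases: func(0)=0, func(1)=1, func(2)=1, func(3)=2, func(4)=3, func(5)=5, func(6)=8, ..., func(11)=89

Answer: 89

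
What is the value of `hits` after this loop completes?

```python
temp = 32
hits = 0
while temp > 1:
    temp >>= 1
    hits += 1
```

Count right shifts until 1
`hits` takes the values: 0 → 1 → 2 → 3 → 4 → 5

Answer: 5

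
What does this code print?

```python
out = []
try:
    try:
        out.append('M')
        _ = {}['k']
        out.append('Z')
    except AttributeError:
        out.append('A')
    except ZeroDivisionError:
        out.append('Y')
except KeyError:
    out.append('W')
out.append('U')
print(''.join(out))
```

Execution trace: 'M' (try body) → 'W' (outer except KeyError) → 'U' (after the try/except). Output: MWU

Answer: MWU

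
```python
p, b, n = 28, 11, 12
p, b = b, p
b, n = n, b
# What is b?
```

Trace:
`p, b, n = 28, 11, 12` → p = 28; b = 11; n = 12
`p, b = b, p` → p = 11; b = 28
`b, n = n, b` → b = 12; n = 28
So b = 12

Answer: 12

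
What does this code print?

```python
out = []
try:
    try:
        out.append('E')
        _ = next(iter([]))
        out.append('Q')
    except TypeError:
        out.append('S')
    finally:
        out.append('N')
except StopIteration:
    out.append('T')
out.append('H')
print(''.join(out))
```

Execution trace: 'E' (try body) → 'N' (finally) → 'T' (outer except StopIteration) → 'H' (after the try/except). Output: ENTH

Answer: ENTH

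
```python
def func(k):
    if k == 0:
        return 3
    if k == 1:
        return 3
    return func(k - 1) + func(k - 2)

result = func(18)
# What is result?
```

Build up from base cases: func(0)=3, func(1)=3, func(2)=6, func(3)=9, func(4)=15, func(5)=24, func(6)=39, ..., func(18)=12543

Answer: 12543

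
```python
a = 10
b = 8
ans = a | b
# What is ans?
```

Trace:
`a = 10` → a = 10
`b = 8` → b = 8
`ans = a | b` → ans = 10
So ans = 10

Answer: 10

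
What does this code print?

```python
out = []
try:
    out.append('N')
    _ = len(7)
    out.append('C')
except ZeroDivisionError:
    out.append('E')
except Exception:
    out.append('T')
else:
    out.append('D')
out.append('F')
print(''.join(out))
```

Execution trace: 'N' (try body) → 'T' (except Exception) → 'F' (after the try/except). Output: NTF

Answer: NTF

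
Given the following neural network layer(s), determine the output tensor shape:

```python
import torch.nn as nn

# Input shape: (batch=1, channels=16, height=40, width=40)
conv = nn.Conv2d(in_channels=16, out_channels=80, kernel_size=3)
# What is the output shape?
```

Input: (1, 16, 40, 40) -> Output: (1, 80, 38, 38)

Answer: (1, 80, 38, 38)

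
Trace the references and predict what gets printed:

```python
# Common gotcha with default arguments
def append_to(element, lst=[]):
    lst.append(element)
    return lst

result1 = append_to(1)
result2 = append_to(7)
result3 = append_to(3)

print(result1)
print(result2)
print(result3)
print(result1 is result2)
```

Key concept: mutable default argument gotcha.
Step by step:
`result1 = append_to(1)` → result1 = [1]
`result2 = append_to(7)` → result1 = [1, 7] (same object as result2); result2 = [1, 7] (same object as result1)
`result3 = append_to(3)` → result1 = [1, 7, 3] (same object as result2, result3); result2 = [1, 7, 3] (same object as result1, result3); result3 = [1, 7, 3] (same object as result1, result2)
`print(result1)` → prints [1, 7, 3]
`print(result2)` → prints [1, 7, 3]
`print(result3)` → prints [1, 7, 3]
`print(result1 is result2)` → prints True

Answer:
[1, 7, 3]
[1, 7, 3]
[1, 7, 3]
True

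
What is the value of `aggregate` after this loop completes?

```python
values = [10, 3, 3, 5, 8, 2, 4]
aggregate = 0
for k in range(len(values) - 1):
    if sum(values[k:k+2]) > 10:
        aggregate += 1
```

Count windows with sum > 10
`aggregate` takes the values: 0 → 1 → 2

Answer: 2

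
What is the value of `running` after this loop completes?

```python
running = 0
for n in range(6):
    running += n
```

Sum of 0 to 5 = 15
`running` takes the values: 0 → 1 → 3 → 6 → 10 → 15

Answer: 15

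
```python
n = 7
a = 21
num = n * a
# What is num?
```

Trace:
`n = 7` → n = 7
`a = 21` → a = 21
`num = n * a` → num = 147
So num = 147

Answer: 147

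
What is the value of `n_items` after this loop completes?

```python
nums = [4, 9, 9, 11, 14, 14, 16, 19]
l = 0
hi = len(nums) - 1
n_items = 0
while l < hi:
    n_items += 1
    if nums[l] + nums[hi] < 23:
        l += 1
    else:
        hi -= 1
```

Steps to find pair summing to 23
`n_items` takes the values: 0 → 1 → 2 → 3 → 4 → 5 → 6 → 7

Answer: 7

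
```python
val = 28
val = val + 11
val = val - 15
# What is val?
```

Trace:
`val = 28` → val = 28
`val = val + 11` → val = 39
`val = val - 15` → val = 24
So val = 24

Answer: 24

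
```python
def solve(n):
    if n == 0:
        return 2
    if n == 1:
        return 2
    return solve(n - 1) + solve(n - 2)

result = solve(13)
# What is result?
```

Build up from base cases: solve(0)=2, solve(1)=2, solve(2)=4, solve(3)=6, solve(4)=10, solve(5)=16, solve(6)=26, ..., solve(13)=754

Answer: 754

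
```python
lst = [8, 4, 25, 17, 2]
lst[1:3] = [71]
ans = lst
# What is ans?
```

Trace:
`lst = [8, 4, 25, 17, 2]` → lst = [8, 4, 25, 17, 2]
`lst[1:3] = [71]` → lst = [8, 71, 17, 2]
`ans = lst` → ans = [8, 71, 17, 2]
So ans = [8, 71, 17, 2]

Answer: [8, 71, 17, 2]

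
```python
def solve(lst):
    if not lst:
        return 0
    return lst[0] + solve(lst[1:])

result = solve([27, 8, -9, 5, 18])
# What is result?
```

27 + 8 + (-9) + 5 + 18 + 0 = 49

Answer: 49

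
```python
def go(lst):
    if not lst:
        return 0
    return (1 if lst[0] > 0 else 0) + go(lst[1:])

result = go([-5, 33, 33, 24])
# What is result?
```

Count of positive elements in [-5, 33, 33, 24] = 3

Answer: 3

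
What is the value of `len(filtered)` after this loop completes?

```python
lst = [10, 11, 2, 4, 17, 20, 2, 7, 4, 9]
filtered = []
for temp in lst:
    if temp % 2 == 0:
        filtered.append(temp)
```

Count even numbers in [10, 11, 2, 4, 17, 20, 2, 7, 4, 9]
`filtered` takes the values: [] → [10] → [10, 2] → [10, 2, 4] → [10, 2, 4, 20] → [10, 2, 4, 20, 2] → [10, 2, 4, 20, 2, 4]
So `len(filtered)` = 6

Answer: 6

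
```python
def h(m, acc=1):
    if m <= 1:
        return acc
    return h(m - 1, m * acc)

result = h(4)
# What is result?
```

Accumulator trace (n, acc): (4, 1) -> (3, 4) -> (2, 12) -> (1, 24) -> return 24

Answer: 24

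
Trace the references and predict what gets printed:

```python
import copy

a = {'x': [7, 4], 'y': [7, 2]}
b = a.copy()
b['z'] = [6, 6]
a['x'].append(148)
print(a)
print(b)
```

Key concept: shallow copy of dict with mutable values.
Step by step:
`a = {'x': [7, 4], 'y': [7, 2]}` → a = {'x': [7, 4], 'y': [7, 2]}
`b = a.copy()` → b = {'x': [7, 4], 'y': [7, 2]}
`b['z'] = [6, 6]` → b = {'x': [7, 4], 'y': [7, 2], 'z': [6, 6]}
`a['x'].append(148)` → a = {'x': [7, 4, 148], 'y': [7, 2]}; b = {'x': [7, 4, 148], 'y': [7, 2], 'z': [6, 6]}
`print(a)` → prints {'x': [7, 4, 148], 'y': [7, 2]}
`print(b)` → prints {'x': [7, 4, 148], 'y': [7, 2], 'z': [6, 6]}

Answer:
{'x': [7, 4, 148], 'y': [7, 2]}
{'x': [7, 4, 148], 'y': [7, 2], 'z': [6, 6]}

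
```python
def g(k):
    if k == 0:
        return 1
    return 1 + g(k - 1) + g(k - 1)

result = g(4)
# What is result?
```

g(k) = 1 + 2·g(k-1), g(0)=1. Closed form: (1+1)·2^4 - 1 = 31.

Answer: 31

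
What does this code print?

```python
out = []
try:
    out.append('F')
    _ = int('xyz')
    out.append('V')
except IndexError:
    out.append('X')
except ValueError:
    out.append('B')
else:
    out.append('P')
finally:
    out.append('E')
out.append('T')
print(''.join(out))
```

Execution trace: 'F' (try body) → 'B' (except ValueError) → 'E' (finally) → 'T' (after the try/except). Output: FBET

Answer: FBET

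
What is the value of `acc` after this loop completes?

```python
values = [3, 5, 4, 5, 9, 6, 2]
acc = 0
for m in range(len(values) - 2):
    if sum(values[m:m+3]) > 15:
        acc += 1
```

Count windows with sum > 15
`acc` takes the values: 0 → 1 → 2 → 3

Answer: 3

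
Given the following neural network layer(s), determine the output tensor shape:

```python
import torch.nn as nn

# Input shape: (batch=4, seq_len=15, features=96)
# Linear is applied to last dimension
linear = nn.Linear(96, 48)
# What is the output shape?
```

Input: (4, 15, 96) -> Output: (4, 15, 48)

Answer: (4, 15, 48)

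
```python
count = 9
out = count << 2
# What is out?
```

Trace:
`count = 9` → count = 9
`out = count << 2` → out = 36
So out = 36

Answer: 36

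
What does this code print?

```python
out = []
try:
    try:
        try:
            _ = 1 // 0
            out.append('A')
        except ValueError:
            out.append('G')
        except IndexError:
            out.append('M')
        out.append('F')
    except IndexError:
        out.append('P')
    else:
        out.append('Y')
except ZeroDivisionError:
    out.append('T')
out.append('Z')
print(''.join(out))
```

Execution trace: 'T' (outer except ZeroDivisionError) → 'Z' (after the try/except). Output: TZ

Answer: TZ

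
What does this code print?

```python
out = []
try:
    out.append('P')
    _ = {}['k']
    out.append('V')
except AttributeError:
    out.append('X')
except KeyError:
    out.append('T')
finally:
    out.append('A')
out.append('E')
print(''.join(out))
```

Execution trace: 'P' (try body) → 'T' (except KeyError) → 'A' (finally) → 'E' (after the try/except). Output: PTAE

Answer: PTAE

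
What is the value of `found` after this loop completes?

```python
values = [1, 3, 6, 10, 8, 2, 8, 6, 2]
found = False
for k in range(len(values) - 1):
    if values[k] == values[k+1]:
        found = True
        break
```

Check consecutive duplicates in [1, 3, 6, 10, 8, 2, 8, 6, 2]
`found` takes the values: False

Answer: False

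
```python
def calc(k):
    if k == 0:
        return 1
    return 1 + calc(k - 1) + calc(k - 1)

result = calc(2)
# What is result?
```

calc(k) = 1 + 2·calc(k-1), calc(0)=1. Closed form: (1+1)·2^2 - 1 = 7.

Answer: 7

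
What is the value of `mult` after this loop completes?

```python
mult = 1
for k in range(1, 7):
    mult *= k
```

6! = 720
`mult` takes the values: 1 → 2 → 6 → 24 → 120 → 720

Answer: 720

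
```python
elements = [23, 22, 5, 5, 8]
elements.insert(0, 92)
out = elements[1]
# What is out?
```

Trace:
`elements = [23, 22, 5, 5, 8]` → elements = [23, 22, 5, 5, 8]
`elements.insert(0, 92)` → elements = [92, 23, 22, 5, 5, 8]
`out = elements[1]` → out = 23
So out = 23

Answer: 23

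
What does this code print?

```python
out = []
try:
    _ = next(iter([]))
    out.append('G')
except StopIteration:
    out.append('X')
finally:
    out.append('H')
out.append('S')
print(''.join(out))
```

Execution trace: 'X' (except StopIteration) → 'H' (finally) → 'S' (after the try/except). Output: XHS

Answer: XHS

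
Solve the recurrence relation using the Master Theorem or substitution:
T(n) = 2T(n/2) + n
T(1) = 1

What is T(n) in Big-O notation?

By Master Theorem: a=2, b=2, f(n)=n. Since log_2(2) = 1 and f(n) = Θ(n^1), Case 2 applies. T(n) = O(n log n).

Answer: O(n log n)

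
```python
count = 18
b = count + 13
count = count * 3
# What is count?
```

Trace:
`count = 18` → count = 18
`b = count + 13` → b = 31
`count = count * 3` → count = 54
So count = 54

Answer: 54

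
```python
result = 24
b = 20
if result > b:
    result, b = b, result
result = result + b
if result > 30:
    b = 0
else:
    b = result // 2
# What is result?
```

Trace:
`result = 24` → result = 24
`b = 20` → b = 20
`if result > b: ...` → result > b is True → result = 20; b = 24
`result = result + b` → result = 44
`if result > 30: ...` → result > 30 is True → b = 0
So result = 44

Answer: 44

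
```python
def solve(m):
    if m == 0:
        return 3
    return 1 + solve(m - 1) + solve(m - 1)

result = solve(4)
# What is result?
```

solve(m) = 1 + 2·solve(m-1), solve(0)=3. Closed form: (3+1)·2^4 - 1 = 63.

Answer: 63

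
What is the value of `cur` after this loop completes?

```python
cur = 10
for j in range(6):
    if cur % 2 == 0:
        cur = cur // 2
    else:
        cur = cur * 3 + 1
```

Collatz-style transformation from 10
`cur` takes the values: 10 → 5 → 16 → 8 → 4 → 2 → 1

Answer: 1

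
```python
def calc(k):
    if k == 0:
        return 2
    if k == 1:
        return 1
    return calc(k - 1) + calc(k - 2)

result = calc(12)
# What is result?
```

Build up from base cases: calc(0)=2, calc(1)=1, calc(2)=3, calc(3)=4, calc(4)=7, calc(5)=11, calc(6)=18, ..., calc(12)=322

Answer: 322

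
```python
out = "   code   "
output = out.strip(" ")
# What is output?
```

Trace:
`out = "   code   "` → out = '   code   '
`output = out.strip(" ")` → output = 'code'
So output = 'code'

Answer: 'code'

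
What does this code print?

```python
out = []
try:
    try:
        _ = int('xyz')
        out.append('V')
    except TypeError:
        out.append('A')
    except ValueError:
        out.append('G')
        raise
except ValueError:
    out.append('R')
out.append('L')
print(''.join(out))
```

Execution trace: 'G' (inner except ValueError) → 'R' (outer except ValueError) → 'L' (after the try/except). Output: GRL

Answer: GRL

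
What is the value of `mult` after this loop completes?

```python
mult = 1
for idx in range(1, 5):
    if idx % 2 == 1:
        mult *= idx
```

Product of odd numbers 1 to 4
`mult` takes the values: 1 → 3

Answer: 3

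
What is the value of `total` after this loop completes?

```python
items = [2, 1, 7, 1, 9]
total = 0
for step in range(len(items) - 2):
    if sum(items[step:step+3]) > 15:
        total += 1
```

Count windows with sum > 15
`total` takes the values: 0 → 1

Answer: 1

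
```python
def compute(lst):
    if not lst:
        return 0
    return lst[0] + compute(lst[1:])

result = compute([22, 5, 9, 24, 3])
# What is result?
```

22 + 5 + 9 + 24 + 3 + 0 = 63

Answer: 63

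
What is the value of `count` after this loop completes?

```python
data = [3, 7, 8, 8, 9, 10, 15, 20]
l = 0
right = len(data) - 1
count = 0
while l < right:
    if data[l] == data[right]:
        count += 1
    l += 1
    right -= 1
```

Count matching pairs from ends
`count` takes the values: 0

Answer: 0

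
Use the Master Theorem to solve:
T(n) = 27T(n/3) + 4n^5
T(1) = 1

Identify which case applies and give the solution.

a=27, b=3, f(n)=4n^5. log_3(27) = 3. Since c=5 > 3 and the regularity condition holds (27(n/3)^5 = (27/3^5)n^5 with 27/3^5 < 1), Case 3 applies: T(n) = Θ(f(n)) = O(n^5).

Answer: O(n^5) - Case 3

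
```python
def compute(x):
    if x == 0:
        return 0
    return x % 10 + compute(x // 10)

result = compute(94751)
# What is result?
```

Sum of digits of 94751: 1 + 5 + 7 + 4 + 9 = 26

Answer: 26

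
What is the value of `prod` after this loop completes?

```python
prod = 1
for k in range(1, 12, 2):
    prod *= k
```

Product of 1, 3, 5, ... up to 11
`prod` takes the values: 1 → 3 → 15 → 105 → 945 → 10395

Answer: 10395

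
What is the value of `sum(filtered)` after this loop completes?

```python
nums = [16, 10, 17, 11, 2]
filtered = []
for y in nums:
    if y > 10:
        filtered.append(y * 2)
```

Sum of doubled values > 10
`filtered` takes the values: [] → [32] → [32, 34] → [32, 34, 22]
So `sum(filtered)` = 88

Answer: 88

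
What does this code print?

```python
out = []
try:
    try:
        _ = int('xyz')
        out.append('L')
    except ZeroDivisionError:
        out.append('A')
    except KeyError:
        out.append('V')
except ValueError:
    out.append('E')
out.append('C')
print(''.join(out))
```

Execution trace: 'E' (outer except ValueError) → 'C' (after the try/except). Output: EC

Answer: EC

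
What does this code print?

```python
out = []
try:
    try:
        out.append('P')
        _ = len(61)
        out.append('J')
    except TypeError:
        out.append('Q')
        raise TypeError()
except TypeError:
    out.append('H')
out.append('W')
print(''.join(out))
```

Execution trace: 'P' (inner try body) → 'Q' (inner except TypeError) → 'H' (outer except TypeError) → 'W' (after the try/except). Output: PQHW

Answer: PQHW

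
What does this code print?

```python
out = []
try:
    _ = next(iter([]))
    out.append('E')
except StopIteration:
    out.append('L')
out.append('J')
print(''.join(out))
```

Execution trace: 'L' (except StopIteration) → 'J' (after the try/except). Output: LJ

Answer: LJ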